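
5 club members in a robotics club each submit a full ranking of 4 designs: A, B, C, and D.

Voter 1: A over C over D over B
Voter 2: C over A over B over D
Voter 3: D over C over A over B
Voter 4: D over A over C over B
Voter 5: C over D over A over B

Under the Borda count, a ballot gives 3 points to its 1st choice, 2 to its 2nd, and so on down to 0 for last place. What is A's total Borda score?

Borda scores:
  A: 3 + 2 + 1 + 2 + 1 = 9
  B: 0 + 1 + 0 + 0 + 0 = 1
  C: 2 + 3 + 2 + 1 + 3 = 11
  D: 1 + 0 + 3 + 3 + 2 = 9

9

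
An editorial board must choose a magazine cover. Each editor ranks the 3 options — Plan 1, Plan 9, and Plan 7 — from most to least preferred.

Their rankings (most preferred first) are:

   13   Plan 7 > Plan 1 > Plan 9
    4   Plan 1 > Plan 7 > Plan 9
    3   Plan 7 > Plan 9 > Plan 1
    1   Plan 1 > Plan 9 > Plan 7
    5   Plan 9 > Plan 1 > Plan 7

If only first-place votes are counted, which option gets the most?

Plan 7

First-place vote totals:
  Plan 1: 5
  Plan 9: 5
  Plan 7: 16
Plan 7 has the most first-place votes.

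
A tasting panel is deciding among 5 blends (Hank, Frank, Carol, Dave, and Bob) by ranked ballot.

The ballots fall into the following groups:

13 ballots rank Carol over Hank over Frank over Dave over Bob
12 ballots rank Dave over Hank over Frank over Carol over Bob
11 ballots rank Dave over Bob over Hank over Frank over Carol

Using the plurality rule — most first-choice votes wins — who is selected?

Dave

First-place vote totals:
  Hank: 0
  Frank: 0
  Carol: 13
  Dave: 23
  Bob: 0
Dave has the most first-place votes.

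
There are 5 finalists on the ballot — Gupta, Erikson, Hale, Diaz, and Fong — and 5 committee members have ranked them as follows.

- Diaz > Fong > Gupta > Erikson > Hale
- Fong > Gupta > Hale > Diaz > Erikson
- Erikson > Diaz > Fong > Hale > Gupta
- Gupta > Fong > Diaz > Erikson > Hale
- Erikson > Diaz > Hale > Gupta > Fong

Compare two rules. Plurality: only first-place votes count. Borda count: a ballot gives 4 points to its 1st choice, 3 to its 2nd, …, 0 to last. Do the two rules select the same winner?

No

Plurality first-place counts: Gupta 1, Erikson 2, Hale 0, Diaz 1, Fong 1 → Erikson.
Borda totals: Gupta 10, Erikson 10, Hale 5, Diaz 13, Fong 12 → Diaz.
The two rules disagree: plurality picks Erikson, Borda picks Diaz.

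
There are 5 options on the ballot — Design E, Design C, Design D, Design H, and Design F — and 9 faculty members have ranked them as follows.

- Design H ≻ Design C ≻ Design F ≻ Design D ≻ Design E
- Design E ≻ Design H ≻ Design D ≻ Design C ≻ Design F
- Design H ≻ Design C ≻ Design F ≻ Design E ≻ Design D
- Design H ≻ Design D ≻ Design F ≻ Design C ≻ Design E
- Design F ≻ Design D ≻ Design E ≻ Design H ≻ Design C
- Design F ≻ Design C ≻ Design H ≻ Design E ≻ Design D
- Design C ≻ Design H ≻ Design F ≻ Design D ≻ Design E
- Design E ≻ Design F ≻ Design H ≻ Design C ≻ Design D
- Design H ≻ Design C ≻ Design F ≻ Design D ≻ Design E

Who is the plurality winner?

Design H

First-place vote totals:
  Design E: 2
  Design C: 1
  Design D: 0
  Design H: 4
  Design F: 2
Design H has the most first-place votes.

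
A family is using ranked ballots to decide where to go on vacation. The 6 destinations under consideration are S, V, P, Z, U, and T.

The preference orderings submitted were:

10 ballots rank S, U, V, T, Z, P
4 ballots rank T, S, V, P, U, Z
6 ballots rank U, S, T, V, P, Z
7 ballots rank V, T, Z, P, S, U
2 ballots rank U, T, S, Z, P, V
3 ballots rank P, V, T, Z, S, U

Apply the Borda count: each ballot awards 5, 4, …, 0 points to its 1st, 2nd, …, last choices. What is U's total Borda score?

Borda scores:
  S: 10·5 + 4·4 + 6·4 + 7·1 + 2·3 + 3·1 = 106
  V: 10·3 + 4·3 + 6·2 + 7·5 + 2·0 + 3·4 = 101
  P: 10·0 + 4·2 + 6·1 + 7·2 + 2·1 + 3·5 = 45
  Z: 10·1 + 4·0 + 6·0 + 7·3 + 2·2 + 3·2 = 41
  U: 10·4 + 4·1 + 6·5 + 7·0 + 2·5 + 3·0 = 84
  T: 10·2 + 4·5 + 6·3 + 7·4 + 2·4 + 3·3 = 103

84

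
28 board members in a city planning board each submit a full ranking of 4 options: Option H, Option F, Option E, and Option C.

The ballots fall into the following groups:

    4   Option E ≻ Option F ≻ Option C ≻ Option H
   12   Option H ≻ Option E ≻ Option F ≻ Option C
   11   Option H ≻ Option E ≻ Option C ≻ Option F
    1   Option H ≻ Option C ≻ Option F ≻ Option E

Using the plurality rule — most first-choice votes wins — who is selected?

Option H

First-place vote totals:
  Option H: 24
  Option F: 0
  Option E: 4
  Option C: 0
Option H has the most first-place votes.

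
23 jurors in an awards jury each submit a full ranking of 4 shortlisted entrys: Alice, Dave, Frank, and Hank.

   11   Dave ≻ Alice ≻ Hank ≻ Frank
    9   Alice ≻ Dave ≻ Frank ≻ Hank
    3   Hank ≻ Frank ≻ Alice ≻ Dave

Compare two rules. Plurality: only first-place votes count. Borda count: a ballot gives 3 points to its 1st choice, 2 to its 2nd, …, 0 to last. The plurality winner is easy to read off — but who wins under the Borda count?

Alice

Plurality first-place counts: Alice 9, Dave 11, Frank 0, Hank 3 → Dave.
Borda totals: Alice 52, Dave 51, Frank 15, Hank 20 → Alice.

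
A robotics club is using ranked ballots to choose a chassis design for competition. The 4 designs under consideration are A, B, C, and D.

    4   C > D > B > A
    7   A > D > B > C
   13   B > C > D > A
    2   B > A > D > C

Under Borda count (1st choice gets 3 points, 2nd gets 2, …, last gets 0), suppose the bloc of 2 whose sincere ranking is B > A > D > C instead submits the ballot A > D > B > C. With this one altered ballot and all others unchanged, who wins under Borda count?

B

Borda totals with the altered ballot: A 27, B 52, C 38, D 39.
The winner is unchanged: still B.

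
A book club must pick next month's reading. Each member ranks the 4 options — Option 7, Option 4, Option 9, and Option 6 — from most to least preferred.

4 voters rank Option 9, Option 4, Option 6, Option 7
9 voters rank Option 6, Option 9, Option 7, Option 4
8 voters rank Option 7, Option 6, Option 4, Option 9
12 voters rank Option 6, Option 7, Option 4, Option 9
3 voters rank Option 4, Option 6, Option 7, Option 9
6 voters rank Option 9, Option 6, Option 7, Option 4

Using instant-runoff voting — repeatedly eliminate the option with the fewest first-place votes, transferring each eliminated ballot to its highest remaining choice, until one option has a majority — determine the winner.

Round 1: Option 6 21, Option 9 10, Option 7 8, Option 4 3. Option 4 has the fewest and is eliminated.
Round 2: Option 6 24, Option 9 10, Option 7 8. Option 6 has a majority.

Option 6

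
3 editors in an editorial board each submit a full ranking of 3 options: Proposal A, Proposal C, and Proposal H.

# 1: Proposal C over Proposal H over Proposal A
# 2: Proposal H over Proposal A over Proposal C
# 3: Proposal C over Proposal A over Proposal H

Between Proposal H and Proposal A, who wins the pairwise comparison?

Proposal H

Ballots ranking Proposal H above Proposal A: 2.
Ballots ranking Proposal A above Proposal H: 1.
Proposal H wins the head-to-head, 2–1.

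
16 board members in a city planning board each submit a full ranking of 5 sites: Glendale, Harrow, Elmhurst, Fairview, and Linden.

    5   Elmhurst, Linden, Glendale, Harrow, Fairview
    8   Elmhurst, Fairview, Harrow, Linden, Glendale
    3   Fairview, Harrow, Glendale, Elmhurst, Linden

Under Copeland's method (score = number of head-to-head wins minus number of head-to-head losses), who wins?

Pairwise results:
  Glendale vs Harrow: Harrow wins 11–5.
  Glendale vs Elmhurst: Elmhurst wins 13–3.
  Glendale vs Fairview: Fairview wins 11–5.
  Glendale vs Linden: Linden wins 13–3.
  Harrow vs Elmhurst: Elmhurst wins 13–3.
  Harrow vs Fairview: Fairview wins 11–5.
  Harrow vs Linden: Harrow wins 11–5.
  Elmhurst vs Fairview: Elmhurst wins 13–3.
  Elmhurst vs Linden: Elmhurst wins 16–0.
  Fairview vs Linden: Fairview wins 11–5.
Copeland scores (wins − losses):
  Glendale: 0 − 4 = -4
  Harrow: 2 − 2 = 0
  Elmhurst: 4 − 0 = 4
  Fairview: 3 − 1 = 2
  Linden: 1 − 3 = -2
Elmhurst has the best Copeland score.

Elmhurst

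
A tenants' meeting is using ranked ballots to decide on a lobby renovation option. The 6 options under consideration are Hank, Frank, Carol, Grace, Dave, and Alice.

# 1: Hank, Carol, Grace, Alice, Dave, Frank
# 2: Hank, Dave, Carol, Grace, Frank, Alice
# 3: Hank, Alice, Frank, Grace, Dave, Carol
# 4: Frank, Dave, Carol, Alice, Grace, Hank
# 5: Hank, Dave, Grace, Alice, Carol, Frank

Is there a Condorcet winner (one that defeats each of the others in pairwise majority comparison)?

Yes

Head-to-head results (5 voters total):
Hank vs Frank: Hank wins 4–1.
Hank vs Carol: Hank wins 4–1.
Hank vs Grace: Hank wins 4–1.
Hank vs Dave: Hank wins 4–1.
Hank vs Alice: Hank wins 4–1.
Frank vs Carol: Carol wins 3–2.
Frank vs Grace: Grace wins 3–2.
Frank vs Dave: Dave wins 3–2.
Frank vs Alice: Alice wins 3–2.
Carol vs Grace: Carol wins 3–2.
Carol vs Dave: Dave wins 4–1.
Carol vs Alice: Carol wins 3–2.
Grace vs Dave: Dave wins 3–2.
Grace vs Alice: Grace wins 3–2.
Dave vs Alice: Dave wins 3–2.
Hank beats each rival — Frank (4–1), Carol (4–1), Grace (4–1), Dave (4–1), Alice (4–1) — so Hank is the Condorcet winner.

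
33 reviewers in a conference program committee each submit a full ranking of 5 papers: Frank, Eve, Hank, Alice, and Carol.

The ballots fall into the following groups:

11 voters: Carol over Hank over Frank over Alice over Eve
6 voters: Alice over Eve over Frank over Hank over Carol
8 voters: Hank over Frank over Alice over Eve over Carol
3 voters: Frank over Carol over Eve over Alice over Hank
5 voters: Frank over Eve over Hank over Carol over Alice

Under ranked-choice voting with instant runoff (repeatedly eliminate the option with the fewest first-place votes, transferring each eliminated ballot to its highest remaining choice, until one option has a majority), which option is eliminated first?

Eve

Round 1: Carol 11, Frank 8, Hank 8, Alice 6, Eve 0. Eve has the fewest and is eliminated.
Round 2: Carol 11, Frank 8, Hank 8, Alice 6. Alice has the fewest and is eliminated.
Round 3: Frank 14, Carol 11, Hank 8. Hank has the fewest and is eliminated.
Round 4: Frank 22, Carol 11. Frank has a majority.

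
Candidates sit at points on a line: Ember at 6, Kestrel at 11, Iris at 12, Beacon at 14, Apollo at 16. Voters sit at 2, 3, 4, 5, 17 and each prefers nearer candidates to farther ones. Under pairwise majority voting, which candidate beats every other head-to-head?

Ember

With single-peaked preferences on a line, the Condorcet winner is the candidate closest to the median voter.
The median voter (position 4) is closest to Ember at 6.
Check: Ember vs Iris — voters closer to Ember: 4 of 5.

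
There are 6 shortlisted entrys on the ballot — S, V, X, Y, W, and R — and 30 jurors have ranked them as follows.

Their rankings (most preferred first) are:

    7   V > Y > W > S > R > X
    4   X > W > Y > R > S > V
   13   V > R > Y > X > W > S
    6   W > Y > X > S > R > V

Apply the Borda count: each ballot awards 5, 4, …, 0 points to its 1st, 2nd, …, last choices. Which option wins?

Y

Borda scores:
  S: 7·2 + 4·1 + 13·0 + 6·2 = 30
  V: 7·5 + 4·0 + 13·5 + 6·0 = 100
  X: 7·0 + 4·5 + 13·2 + 6·3 = 64
  Y: 7·4 + 4·3 + 13·3 + 6·4 = 103
  W: 7·3 + 4·4 + 13·1 + 6·5 = 80
  R: 7·1 + 4·2 + 13·4 + 6·1 = 73
Y has the highest total.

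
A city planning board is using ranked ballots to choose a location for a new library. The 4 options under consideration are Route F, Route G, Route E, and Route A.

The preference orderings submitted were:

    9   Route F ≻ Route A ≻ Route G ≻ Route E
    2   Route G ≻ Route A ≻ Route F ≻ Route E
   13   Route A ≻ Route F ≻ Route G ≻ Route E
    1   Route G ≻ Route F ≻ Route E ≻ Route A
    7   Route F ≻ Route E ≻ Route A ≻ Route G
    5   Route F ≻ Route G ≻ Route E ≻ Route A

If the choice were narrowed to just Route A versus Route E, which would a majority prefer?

Ballots ranking Route A above Route E: 9+2+13 = 24.
Ballots ranking Route E above Route A: 1+7+5 = 13.
Route A wins the head-to-head, 24–13.

Route A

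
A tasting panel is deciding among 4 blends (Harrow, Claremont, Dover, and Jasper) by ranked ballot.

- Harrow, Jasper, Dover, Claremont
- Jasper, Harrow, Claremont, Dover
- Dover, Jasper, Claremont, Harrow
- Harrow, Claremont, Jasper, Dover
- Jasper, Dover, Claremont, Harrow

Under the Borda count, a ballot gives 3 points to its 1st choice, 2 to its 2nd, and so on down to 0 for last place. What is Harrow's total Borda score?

8

Borda scores:
  Harrow: 3 + 2 + 0 + 3 + 0 = 8
  Claremont: 0 + 1 + 1 + 2 + 1 = 5
  Dover: 1 + 0 + 3 + 0 + 2 = 6
  Jasper: 2 + 3 + 2 + 1 + 3 = 11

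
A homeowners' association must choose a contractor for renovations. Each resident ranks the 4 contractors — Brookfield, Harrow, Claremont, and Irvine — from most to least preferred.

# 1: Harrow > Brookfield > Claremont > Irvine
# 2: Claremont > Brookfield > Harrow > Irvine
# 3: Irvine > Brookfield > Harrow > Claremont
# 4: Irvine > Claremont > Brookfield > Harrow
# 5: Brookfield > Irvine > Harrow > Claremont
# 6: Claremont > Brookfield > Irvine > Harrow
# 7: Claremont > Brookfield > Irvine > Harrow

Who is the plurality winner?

First-place vote totals:
  Brookfield: 1
  Harrow: 1
  Claremont: 3
  Irvine: 2
Claremont has the most first-place votes.

Claremont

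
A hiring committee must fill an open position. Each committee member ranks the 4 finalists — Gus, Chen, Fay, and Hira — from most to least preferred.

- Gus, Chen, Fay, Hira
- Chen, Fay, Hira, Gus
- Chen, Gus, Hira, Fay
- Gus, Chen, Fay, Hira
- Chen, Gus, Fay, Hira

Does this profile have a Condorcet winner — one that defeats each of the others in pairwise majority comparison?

Yes

Head-to-head results (5 voters total):
Gus vs Chen: Chen wins 3–2.
Gus vs Fay: Gus wins 4–1.
Gus vs Hira: Gus wins 4–1.
Chen vs Fay: Chen wins 5–0.
Chen vs Hira: Chen wins 5–0.
Fay vs Hira: Fay wins 4–1.
Chen beats each rival — Gus (3–2), Fay (5–0), Hira (5–0) — so Chen is the Condorcet winner.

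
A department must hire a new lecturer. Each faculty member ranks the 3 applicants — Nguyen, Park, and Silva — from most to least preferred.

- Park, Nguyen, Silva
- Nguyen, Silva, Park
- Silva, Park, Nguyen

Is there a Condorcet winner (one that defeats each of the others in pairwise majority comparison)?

No

Head-to-head results (3 voters total):
Nguyen vs Park: Park wins 2–1.
Nguyen vs Silva: Nguyen wins 2–1.
Park vs Silva: Silva wins 2–1.
No candidate beats all others: Nguyen beats Silva beats Park beats Nguyen, a majority cycle.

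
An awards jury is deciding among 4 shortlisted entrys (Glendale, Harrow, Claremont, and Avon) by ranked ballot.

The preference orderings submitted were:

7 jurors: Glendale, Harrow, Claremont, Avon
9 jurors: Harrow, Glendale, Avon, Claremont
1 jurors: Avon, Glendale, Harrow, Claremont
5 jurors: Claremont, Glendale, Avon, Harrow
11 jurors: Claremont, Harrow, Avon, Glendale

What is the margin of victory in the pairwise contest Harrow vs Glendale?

Ballots ranking Harrow above Glendale: 9+11 = 20.
Ballots ranking Glendale above Harrow: 7+1+5 = 13.
Harrow wins 20–13, a margin of 7.

7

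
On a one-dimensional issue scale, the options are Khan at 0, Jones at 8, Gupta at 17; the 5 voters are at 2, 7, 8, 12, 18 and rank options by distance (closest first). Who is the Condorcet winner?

With single-peaked preferences on a line, the Condorcet winner is the candidate closest to the median voter.
The median voter (position 8) is closest to Jones at 8.
Check: Jones vs Khan — voters closer to Jones: 4 of 5.

Jones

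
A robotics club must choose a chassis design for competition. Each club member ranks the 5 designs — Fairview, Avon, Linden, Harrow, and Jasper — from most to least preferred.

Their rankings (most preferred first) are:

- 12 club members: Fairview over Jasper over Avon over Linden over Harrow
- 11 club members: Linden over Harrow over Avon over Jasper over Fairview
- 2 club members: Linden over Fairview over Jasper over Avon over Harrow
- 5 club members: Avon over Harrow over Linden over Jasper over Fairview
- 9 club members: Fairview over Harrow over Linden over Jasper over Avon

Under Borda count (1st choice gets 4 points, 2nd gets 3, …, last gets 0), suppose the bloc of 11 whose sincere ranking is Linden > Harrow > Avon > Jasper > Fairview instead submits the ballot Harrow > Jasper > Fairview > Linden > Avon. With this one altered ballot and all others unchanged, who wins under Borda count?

Borda totals with the altered ballot: Fairview 112, Avon 46, Linden 59, Harrow 86, Jasper 87.
The switch changes the winner from Linden to Fairview.

Fairview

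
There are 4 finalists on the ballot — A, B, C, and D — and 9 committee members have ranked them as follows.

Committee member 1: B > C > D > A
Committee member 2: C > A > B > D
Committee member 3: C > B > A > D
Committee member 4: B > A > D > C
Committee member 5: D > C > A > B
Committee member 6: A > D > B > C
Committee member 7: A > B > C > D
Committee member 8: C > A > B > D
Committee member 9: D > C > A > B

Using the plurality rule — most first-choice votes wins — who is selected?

First-place vote totals:
  A: 2
  B: 2
  C: 3
  D: 2
C has the most first-place votes.

C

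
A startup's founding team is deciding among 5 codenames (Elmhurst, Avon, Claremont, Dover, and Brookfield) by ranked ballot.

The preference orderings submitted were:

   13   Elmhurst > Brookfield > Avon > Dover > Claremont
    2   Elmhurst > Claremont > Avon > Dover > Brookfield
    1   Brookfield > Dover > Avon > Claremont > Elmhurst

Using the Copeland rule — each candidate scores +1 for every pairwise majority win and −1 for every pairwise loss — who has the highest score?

Elmhurst

Pairwise results:
  Elmhurst vs Avon: Elmhurst wins 15–1.
  Elmhurst vs Claremont: Elmhurst wins 15–1.
  Elmhurst vs Dover: Elmhurst wins 15–1.
  Elmhurst vs Brookfield: Elmhurst wins 15–1.
  Avon vs Claremont: Avon wins 14–2.
  Avon vs Dover: Avon wins 15–1.
  Avon vs Brookfield: Brookfield wins 14–2.
  Claremont vs Dover: Dover wins 14–2.
  Claremont vs Brookfield: Brookfield wins 14–2.
  Dover vs Brookfield: Brookfield wins 14–2.
Copeland scores (wins − losses):
  Elmhurst: 4 − 0 = 4
  Avon: 2 − 2 = 0
  Claremont: 0 − 4 = -4
  Dover: 1 − 3 = -2
  Brookfield: 3 − 1 = 2
Elmhurst has the best Copeland score.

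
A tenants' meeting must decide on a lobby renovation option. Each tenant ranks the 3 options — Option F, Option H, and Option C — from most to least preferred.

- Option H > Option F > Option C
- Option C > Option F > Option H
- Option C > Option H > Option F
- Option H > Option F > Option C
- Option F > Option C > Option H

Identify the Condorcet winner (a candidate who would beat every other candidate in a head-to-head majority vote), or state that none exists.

Head-to-head results (5 voters total):
Option F vs Option H: Option H wins 3–2.
Option F vs Option C: Option F wins 3–2.
Option H vs Option C: Option C wins 3–2.
No candidate beats all others: Option F beats Option C beats Option H beats Option F, a majority cycle.

No Condorcet winner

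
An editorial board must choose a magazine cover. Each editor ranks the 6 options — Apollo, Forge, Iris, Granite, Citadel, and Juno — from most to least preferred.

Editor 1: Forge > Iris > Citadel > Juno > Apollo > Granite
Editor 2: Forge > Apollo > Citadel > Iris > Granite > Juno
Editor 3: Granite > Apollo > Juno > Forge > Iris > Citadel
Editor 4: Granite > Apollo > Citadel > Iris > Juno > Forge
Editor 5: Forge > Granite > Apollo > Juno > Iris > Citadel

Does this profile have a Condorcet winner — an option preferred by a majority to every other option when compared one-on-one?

Yes

Head-to-head results (5 voters total):
Apollo vs Forge: Forge wins 3–2.
Apollo vs Iris: Apollo wins 4–1.
Apollo vs Granite: Granite wins 3–2.
Apollo vs Citadel: Apollo wins 4–1.
Apollo vs Juno: Apollo wins 4–1.
Forge vs Iris: Forge wins 4–1.
Forge vs Granite: Forge wins 3–2.
Forge vs Citadel: Forge wins 4–1.
Forge vs Juno: Forge wins 3–2.
Iris vs Granite: Granite wins 3–2.
Iris vs Citadel: Iris wins 3–2.
Iris vs Juno: Iris wins 3–2.
Granite vs Citadel: Granite wins 3–2.
Granite vs Juno: Granite wins 4–1.
Citadel vs Juno: Citadel wins 3–2.
Forge beats each rival — Apollo (3–2), Iris (4–1), Granite (3–2), Citadel (4–1), Juno (3–2) — so Forge is the Condorcet winner.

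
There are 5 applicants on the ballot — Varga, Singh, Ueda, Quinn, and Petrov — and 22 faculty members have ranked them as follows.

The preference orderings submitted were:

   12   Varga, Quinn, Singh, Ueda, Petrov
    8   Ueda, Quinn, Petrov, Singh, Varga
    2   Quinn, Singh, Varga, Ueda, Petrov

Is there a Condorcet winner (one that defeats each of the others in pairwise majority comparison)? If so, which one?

Varga

Head-to-head results (22 voters total):
Varga vs Singh: Varga wins 12–10.
Varga vs Ueda: Varga wins 14–8.
Varga vs Quinn: Varga wins 12–10.
Varga vs Petrov: Varga wins 14–8.
Singh vs Ueda: Singh wins 14–8.
Singh vs Quinn: Quinn wins 22–0.
Singh vs Petrov: Singh wins 14–8.
Ueda vs Quinn: Quinn wins 14–8.
Ueda vs Petrov: Ueda wins 22–0.
Quinn vs Petrov: Quinn wins 22–0.
Varga beats each rival — Singh (12–10), Ueda (14–8), Quinn (12–10), Petrov (14–8) — so Varga is the Condorcet winner.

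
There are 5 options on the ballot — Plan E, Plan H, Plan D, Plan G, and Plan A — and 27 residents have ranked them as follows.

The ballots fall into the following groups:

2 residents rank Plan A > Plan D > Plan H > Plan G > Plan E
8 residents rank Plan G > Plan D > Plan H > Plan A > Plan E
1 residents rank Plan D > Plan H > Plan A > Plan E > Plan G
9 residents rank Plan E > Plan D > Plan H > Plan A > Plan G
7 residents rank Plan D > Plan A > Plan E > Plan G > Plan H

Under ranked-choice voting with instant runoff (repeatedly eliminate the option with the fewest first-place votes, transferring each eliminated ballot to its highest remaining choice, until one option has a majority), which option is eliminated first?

Round 1: Plan E 9, Plan D 8, Plan G 8, Plan A 2, Plan H 0. Plan H has the fewest and is eliminated.
Round 2: Plan E 9, Plan D 8, Plan G 8, Plan A 2. Plan A has the fewest and is eliminated.
Round 3: Plan D 10, Plan E 9, Plan G 8. Plan G has the fewest and is eliminated.
Round 4: Plan D 18, Plan E 9. Plan D has a majority.

Plan H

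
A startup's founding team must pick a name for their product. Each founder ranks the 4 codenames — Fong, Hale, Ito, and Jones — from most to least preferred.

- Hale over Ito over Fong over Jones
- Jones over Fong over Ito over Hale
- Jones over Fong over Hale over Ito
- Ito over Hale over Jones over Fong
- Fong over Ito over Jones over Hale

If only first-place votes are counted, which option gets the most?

Jones

First-place vote totals:
  Fong: 1
  Hale: 1
  Ito: 1
  Jones: 2
Jones has the most first-place votes.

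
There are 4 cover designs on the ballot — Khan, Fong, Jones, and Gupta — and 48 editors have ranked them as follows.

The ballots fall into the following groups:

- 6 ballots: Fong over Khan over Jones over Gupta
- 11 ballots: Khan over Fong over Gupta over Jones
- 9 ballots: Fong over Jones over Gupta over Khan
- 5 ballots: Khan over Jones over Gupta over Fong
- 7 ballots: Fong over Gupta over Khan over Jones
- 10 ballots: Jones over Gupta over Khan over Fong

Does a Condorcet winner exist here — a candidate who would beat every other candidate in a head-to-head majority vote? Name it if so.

Head-to-head results (48 voters total):
Khan vs Fong: Khan wins 26–22.
Khan vs Jones: Khan wins 29–19.
Khan vs Gupta: Gupta wins 26–22.
Fong vs Jones: Fong wins 33–15.
Fong vs Gupta: Fong wins 33–15.
Jones vs Gupta: Jones wins 30–18.
No candidate beats all others: Khan beats Fong beats Gupta beats Khan, a majority cycle.

None — there is no Condorcet winner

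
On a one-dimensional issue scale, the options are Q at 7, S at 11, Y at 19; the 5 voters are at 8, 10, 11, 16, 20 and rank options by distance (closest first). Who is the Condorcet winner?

S

With single-peaked preferences on a line, the Condorcet winner is the candidate closest to the median voter.
The median voter (position 11) is closest to S at 11.
Check: S vs Q — voters closer to S: 4 of 5.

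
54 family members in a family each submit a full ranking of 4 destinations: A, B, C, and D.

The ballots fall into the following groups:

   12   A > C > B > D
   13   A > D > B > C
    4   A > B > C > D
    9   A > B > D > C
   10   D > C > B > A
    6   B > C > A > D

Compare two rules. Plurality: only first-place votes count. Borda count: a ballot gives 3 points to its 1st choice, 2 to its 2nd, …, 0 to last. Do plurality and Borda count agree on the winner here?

Plurality first-place counts: A 38, B 6, C 0, D 10 → A.
Borda totals: A 120, B 79, C 60, D 65 → A.
The two rules agree on A.

Yes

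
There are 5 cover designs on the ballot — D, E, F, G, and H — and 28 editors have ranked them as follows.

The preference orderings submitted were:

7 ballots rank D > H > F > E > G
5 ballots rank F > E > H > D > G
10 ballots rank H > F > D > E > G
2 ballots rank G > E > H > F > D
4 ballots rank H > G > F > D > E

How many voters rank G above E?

Ballots ranking G above E: 2+4 = 6.
Ballots ranking E above G: 7+5+10 = 22.
So 6 of 28 voters prefer G to E.

6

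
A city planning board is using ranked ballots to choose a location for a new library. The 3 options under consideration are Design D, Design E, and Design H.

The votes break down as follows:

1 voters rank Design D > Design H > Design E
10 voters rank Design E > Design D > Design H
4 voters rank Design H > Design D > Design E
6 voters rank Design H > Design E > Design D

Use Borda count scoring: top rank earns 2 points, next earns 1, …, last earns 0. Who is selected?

Design E

Borda scores:
  Design D: 2 + 10·1 + 4·1 + 6·0 = 16
  Design E: 0 + 10·2 + 4·0 + 6·1 = 26
  Design H: 1 + 10·0 + 4·2 + 6·2 = 21
Design E has the highest total.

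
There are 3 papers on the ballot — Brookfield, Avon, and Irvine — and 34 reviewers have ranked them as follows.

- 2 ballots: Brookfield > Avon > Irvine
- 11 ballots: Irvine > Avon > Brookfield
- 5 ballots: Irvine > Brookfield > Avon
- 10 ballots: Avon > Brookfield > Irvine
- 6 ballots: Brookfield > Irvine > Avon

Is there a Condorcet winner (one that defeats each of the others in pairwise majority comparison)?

Head-to-head results (34 voters total):
Brookfield vs Avon: Avon wins 21–13.
Brookfield vs Irvine: Brookfield wins 18–16.
Avon vs Irvine: Irvine wins 22–12.
No candidate beats all others: Brookfield beats Irvine beats Avon beats Brookfield, a majority cycle.

No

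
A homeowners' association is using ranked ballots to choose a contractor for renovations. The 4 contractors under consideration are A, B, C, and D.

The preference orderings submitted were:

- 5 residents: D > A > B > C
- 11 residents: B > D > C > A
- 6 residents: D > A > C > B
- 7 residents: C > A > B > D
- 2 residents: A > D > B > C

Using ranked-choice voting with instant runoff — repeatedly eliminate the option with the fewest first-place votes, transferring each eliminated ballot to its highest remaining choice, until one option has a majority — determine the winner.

Round 1: B 11, D 11, C 7, A 2. A has the fewest and is eliminated.
Round 2: D 13, B 11, C 7. C has the fewest and is eliminated.
Round 3: B 18, D 13. B has a majority.

B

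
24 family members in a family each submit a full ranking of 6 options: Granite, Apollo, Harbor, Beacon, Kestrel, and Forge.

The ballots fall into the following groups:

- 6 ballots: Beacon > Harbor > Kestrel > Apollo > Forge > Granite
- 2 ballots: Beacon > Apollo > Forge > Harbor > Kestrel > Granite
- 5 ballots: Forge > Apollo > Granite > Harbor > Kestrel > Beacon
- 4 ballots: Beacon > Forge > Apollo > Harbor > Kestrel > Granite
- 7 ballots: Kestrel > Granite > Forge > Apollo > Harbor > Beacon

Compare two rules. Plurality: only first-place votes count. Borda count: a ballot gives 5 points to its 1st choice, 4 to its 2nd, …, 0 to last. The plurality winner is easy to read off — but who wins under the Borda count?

Plurality first-place counts: Granite 0, Apollo 0, Harbor 0, Beacon 12, Kestrel 7, Forge 5 → Beacon.
Borda totals: Granite 43, Apollo 66, Harbor 53, Beacon 60, Kestrel 64, Forge 74 → Forge.

Forge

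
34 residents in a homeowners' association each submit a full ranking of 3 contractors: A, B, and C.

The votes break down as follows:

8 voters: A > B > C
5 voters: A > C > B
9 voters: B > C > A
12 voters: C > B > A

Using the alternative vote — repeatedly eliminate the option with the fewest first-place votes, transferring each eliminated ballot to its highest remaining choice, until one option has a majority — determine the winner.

C

Round 1: A 13, C 12, B 9. B has the fewest and is eliminated.
Round 2: C 21, A 13. C has a majority.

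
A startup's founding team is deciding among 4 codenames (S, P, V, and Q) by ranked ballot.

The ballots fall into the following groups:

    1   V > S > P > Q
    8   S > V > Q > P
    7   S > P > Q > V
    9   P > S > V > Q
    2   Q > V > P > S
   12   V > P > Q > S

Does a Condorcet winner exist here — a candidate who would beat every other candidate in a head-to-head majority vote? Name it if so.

Head-to-head results (39 voters total):
S vs P: P wins 23–16.
S vs V: S wins 24–15.
S vs Q: S wins 25–14.
P vs V: V wins 23–16.
P vs Q: P wins 29–10.
V vs Q: V wins 30–9.
No candidate beats all others: S beats V beats P beats S, a majority cycle.

There is no Condorcet winner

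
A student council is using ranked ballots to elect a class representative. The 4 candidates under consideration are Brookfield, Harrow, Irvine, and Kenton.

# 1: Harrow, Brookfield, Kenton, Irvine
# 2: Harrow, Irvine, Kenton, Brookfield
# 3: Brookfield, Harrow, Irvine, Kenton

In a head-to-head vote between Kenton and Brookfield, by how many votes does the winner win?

1

Ballots ranking Kenton above Brookfield: 1.
Ballots ranking Brookfield above Kenton: 2.
Brookfield wins 2–1, a margin of 1.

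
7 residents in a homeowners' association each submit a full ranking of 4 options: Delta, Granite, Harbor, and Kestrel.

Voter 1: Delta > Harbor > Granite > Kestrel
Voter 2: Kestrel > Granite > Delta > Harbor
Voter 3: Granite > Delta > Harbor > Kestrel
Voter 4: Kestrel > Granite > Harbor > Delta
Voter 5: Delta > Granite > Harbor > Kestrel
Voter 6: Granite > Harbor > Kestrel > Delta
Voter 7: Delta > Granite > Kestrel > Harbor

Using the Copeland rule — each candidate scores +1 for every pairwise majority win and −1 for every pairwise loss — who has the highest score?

Granite

Pairwise results:
  Delta vs Granite: Granite wins 4–3.
  Delta vs Harbor: Delta wins 5–2.
  Delta vs Kestrel: Delta wins 4–3.
  Granite vs Harbor: Granite wins 6–1.
  Granite vs Kestrel: Granite wins 5–2.
  Harbor vs Kestrel: Harbor wins 4–3.
Copeland scores (wins − losses):
  Delta: 2 − 1 = 1
  Granite: 3 − 0 = 3
  Harbor: 1 − 2 = -1
  Kestrel: 0 − 3 = -3
Granite has the best Copeland score.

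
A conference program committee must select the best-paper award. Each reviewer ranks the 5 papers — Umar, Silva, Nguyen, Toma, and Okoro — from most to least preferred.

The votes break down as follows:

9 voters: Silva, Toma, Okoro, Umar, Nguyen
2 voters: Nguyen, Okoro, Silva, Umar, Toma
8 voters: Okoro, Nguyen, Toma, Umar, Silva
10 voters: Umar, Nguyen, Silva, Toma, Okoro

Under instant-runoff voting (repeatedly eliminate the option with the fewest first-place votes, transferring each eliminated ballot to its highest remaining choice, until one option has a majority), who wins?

Round 1: Umar 10, Silva 9, Okoro 8, Nguyen 2, Toma 0. Toma has the fewest and is eliminated.
Round 2: Umar 10, Silva 9, Okoro 8, Nguyen 2. Nguyen has the fewest and is eliminated.
Round 3: Umar 10, Okoro 10, Silva 9. Silva has the fewest and is eliminated.
Round 4: Okoro 19, Umar 10. Okoro has a majority.

Okoro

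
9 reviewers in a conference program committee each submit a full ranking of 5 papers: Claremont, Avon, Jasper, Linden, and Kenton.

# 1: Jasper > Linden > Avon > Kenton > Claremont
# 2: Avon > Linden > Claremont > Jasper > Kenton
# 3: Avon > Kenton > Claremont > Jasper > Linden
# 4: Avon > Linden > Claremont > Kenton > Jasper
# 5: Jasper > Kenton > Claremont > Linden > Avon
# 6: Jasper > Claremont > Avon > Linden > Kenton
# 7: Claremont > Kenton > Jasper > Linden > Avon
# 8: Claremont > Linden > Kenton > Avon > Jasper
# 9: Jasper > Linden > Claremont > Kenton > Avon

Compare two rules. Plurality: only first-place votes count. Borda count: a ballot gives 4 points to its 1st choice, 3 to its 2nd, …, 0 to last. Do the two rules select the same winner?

Plurality first-place counts: Claremont 2, Avon 3, Jasper 4, Linden 0, Kenton 0 → Jasper.
Borda totals: Claremont 21, Avon 17, Jasper 20, Linden 18, Kenton 14 → Claremont.
The two rules disagree: plurality picks Jasper, Borda picks Claremont.

No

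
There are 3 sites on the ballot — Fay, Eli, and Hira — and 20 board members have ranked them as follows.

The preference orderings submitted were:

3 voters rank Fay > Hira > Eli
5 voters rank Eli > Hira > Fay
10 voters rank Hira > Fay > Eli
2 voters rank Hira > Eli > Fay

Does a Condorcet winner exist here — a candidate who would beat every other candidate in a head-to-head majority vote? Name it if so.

Hira

Head-to-head results (20 voters total):
Fay vs Eli: Fay wins 13–7.
Fay vs Hira: Hira wins 17–3.
Eli vs Hira: Hira wins 15–5.
Hira beats each rival — Fay (17–3), Eli (15–5) — so Hira is the Condorcet winner.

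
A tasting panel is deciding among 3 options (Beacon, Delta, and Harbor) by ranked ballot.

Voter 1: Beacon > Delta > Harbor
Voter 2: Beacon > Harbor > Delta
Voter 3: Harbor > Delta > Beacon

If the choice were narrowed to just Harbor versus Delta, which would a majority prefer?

Ballots ranking Harbor above Delta: 2.
Ballots ranking Delta above Harbor: 1.
Harbor wins the head-to-head, 2–1.

Harbor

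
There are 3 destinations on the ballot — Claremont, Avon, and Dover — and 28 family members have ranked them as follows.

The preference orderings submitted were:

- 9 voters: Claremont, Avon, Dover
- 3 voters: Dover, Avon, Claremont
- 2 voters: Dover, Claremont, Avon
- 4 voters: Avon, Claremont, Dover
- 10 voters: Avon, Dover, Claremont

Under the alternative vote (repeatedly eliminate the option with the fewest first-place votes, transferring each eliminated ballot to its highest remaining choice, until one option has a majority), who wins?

Round 1: Avon 14, Claremont 9, Dover 5. Dover has the fewest and is eliminated.
Round 2: Avon 17, Claremont 11. Avon has a majority.

Avon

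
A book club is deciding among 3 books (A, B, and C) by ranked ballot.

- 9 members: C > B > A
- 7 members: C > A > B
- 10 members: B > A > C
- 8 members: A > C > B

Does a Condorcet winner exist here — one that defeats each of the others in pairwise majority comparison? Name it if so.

There is no Condorcet winner

Head-to-head results (34 voters total):
A vs B: B wins 19–15.
A vs C: A wins 18–16.
B vs C: C wins 24–10.
No candidate beats all others: A beats C beats B beats A, a majority cycle.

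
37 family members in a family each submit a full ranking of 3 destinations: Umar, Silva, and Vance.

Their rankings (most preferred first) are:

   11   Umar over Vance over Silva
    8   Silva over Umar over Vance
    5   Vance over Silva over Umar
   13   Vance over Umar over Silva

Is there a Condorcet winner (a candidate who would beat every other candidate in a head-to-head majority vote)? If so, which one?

Umar

Head-to-head results (37 voters total):
Umar vs Silva: Umar wins 24–13.
Umar vs Vance: Umar wins 19–18.
Silva vs Vance: Vance wins 29–8.
Umar beats each rival — Silva (24–13), Vance (19–18) — so Umar is the Condorcet winner.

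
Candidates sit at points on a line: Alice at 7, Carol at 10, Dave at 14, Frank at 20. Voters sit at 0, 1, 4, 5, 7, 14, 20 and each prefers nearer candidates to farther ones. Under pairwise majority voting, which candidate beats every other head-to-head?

Alice

With single-peaked preferences on a line, the Condorcet winner is the candidate closest to the median voter.
The median voter (position 5) is closest to Alice at 7.
Check: Alice vs Frank — voters closer to Alice: 5 of 7.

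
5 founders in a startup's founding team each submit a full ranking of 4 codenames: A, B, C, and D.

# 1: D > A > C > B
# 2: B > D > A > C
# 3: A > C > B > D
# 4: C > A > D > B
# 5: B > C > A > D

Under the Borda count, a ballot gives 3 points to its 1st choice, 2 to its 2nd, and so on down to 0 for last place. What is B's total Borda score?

Borda scores:
  A: 2 + 1 + 3 + 2 + 1 = 9
  B: 0 + 3 + 1 + 0 + 3 = 7
  C: 1 + 0 + 2 + 3 + 2 = 8
  D: 3 + 2 + 0 + 1 + 0 = 6

7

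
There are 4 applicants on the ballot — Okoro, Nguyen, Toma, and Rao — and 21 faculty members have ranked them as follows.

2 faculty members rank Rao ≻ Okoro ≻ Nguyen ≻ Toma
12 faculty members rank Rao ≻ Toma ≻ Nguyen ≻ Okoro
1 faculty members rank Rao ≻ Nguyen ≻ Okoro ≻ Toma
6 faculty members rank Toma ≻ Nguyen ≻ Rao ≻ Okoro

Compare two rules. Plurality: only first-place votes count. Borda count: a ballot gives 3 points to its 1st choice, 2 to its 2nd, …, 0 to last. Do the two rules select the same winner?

Yes

Plurality first-place counts: Okoro 0, Nguyen 0, Toma 6, Rao 15 → Rao.
Borda totals: Okoro 5, Nguyen 28, Toma 42, Rao 51 → Rao.
The two rules agree on Rao.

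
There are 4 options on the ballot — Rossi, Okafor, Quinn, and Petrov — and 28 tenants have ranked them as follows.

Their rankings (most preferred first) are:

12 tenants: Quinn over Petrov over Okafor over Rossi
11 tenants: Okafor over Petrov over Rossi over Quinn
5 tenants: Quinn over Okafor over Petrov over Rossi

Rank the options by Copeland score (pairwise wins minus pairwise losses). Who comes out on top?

Quinn

Pairwise results:
  Rossi vs Okafor: Okafor wins 28–0.
  Rossi vs Quinn: Quinn wins 17–11.
  Rossi vs Petrov: Petrov wins 28–0.
  Okafor vs Quinn: Quinn wins 17–11.
  Okafor vs Petrov: Okafor wins 16–12.
  Quinn vs Petrov: Quinn wins 17–11.
Copeland scores (wins − losses):
  Rossi: 0 − 3 = -3
  Okafor: 2 − 1 = 1
  Quinn: 3 − 0 = 3
  Petrov: 1 − 2 = -1
Quinn has the best Copeland score.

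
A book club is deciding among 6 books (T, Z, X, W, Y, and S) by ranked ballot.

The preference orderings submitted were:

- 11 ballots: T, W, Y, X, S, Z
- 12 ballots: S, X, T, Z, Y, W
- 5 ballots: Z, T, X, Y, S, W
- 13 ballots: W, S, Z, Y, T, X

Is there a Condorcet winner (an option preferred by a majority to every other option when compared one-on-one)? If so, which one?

Head-to-head results (41 voters total):
T vs Z: T wins 23–18.
T vs X: T wins 29–12.
T vs W: T wins 28–13.
T vs Y: T wins 28–13.
T vs S: S wins 25–16.
Z vs X: X wins 23–18.
Z vs W: W wins 24–17.
Z vs Y: Z wins 30–11.
Z vs S: S wins 36–5.
X vs W: W wins 24–17.
X vs Y: Y wins 24–17.
X vs S: S wins 25–16.
W vs Y: W wins 24–17.
W vs S: W wins 24–17.
Y vs S: S wins 25–16.
No candidate beats all others: T beats W beats S beats T, a majority cycle.

There is no Condorcet winner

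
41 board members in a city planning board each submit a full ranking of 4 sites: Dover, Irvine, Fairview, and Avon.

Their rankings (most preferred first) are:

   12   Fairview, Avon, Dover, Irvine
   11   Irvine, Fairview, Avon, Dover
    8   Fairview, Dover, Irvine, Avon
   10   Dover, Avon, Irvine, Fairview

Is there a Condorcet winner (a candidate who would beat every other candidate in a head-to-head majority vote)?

Head-to-head results (41 voters total):
Dover vs Irvine: Dover wins 30–11.
Dover vs Fairview: Fairview wins 31–10.
Dover vs Avon: Avon wins 23–18.
Irvine vs Fairview: Irvine wins 21–20.
Irvine vs Avon: Avon wins 22–19.
Fairview vs Avon: Fairview wins 31–10.
No candidate beats all others: Dover beats Irvine beats Fairview beats Dover, a majority cycle.

No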